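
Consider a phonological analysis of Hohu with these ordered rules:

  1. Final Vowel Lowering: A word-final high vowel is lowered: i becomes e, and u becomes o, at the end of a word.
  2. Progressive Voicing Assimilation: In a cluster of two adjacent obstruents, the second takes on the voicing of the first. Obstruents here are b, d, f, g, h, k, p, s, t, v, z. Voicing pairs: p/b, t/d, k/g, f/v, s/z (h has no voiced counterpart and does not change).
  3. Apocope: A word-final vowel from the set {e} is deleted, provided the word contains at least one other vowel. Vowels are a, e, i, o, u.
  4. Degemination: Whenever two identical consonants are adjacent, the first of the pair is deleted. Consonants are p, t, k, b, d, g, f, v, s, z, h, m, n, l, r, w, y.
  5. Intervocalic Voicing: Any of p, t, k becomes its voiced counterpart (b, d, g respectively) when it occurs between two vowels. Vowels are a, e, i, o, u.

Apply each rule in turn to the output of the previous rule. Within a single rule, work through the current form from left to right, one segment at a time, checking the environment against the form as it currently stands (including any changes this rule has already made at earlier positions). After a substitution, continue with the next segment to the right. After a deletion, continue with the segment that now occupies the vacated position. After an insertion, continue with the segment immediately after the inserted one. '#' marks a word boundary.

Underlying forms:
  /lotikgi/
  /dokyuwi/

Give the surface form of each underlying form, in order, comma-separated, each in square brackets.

[lodik], [dokyuw]

/lotikgi/:
  1 Final Vowel Lowering: [lotikgi] → [lotikge]
  2 Progressive Voicing Assimilation: [lotikge] → [lotikke]
  3 Apocope: [lotikke] → [lotikk]
  4 Degemination: [lotikk] → [lotik]
  5 Intervocalic Voicing: [lotik] → [lodik]
/dokyuwi/:
  1 Final Vowel Lowering: [dokyuwi] → [dokyuwe]
  2 Progressive Voicing Assimilation: no change — [dokyuwe]
  3 Apocope: [dokyuwe] → [dokyuw]
  4 Degemination: no change — [dokyuw]
  5 Intervocalic Voicing: no change — [dokyuw]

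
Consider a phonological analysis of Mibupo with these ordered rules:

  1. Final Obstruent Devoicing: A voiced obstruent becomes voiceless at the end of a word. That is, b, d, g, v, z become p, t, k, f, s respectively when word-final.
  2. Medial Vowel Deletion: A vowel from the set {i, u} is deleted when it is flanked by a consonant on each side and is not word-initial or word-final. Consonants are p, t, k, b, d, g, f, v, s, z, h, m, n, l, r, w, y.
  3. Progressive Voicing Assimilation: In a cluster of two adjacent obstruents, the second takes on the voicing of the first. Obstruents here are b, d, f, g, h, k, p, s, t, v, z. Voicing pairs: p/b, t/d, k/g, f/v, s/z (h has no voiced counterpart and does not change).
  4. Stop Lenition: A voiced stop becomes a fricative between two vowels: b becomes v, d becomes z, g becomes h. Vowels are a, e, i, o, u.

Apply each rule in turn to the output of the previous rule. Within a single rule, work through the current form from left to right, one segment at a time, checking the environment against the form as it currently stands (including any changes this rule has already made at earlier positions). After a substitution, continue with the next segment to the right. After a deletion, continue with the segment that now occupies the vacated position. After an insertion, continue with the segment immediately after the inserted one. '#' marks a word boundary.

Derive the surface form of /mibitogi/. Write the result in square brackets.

[mbdohi]

1 Final Obstruent Devoicing: no change — [mibitogi]
2 Medial Vowel Deletion: [mibitogi] → [mbtogi]
3 Progressive Voicing Assimilation: [mbtogi] → [mbdogi]
4 Stop Lenition: [mbdogi] → [mbdohi]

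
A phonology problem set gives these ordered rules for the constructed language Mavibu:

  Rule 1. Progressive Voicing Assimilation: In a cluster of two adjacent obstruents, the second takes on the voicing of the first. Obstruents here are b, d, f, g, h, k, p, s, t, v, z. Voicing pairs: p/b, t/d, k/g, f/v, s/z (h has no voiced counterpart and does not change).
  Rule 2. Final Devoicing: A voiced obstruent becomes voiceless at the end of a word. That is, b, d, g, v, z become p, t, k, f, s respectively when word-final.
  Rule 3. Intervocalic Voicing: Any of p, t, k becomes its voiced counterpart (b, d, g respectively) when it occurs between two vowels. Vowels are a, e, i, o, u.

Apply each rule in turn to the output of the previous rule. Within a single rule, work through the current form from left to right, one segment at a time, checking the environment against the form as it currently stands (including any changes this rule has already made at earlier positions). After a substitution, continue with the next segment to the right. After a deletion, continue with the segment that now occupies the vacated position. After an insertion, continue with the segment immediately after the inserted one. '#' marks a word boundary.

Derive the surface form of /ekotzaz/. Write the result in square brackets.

[egotsas]

Rule 1 Progressive Voicing Assimilation: [ekotzaz] → [ekotsaz]
Rule 2 Final Devoicing: [ekotsaz] → [ekotsas]
Rule 3 Intervocalic Voicing: [ekotsas] → [egotsas]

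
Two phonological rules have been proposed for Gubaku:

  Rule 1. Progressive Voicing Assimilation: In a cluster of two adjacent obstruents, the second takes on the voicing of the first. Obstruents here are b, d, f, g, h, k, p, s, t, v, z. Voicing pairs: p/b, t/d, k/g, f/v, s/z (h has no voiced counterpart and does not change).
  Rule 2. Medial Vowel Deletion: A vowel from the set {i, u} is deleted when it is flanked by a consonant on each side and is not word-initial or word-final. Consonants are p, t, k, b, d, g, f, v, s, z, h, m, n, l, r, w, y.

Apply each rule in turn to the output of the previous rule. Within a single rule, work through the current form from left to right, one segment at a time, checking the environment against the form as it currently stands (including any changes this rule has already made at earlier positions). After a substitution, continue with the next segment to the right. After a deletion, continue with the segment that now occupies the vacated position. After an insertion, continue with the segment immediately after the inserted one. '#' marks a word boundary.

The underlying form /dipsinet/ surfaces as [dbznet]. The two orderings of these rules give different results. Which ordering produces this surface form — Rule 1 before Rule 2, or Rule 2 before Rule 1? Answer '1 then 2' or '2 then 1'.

Order 1 then 2:
  1 Progressive Voicing Assimilation: no change — [dipsinet]
  2 Medial Vowel Deletion: [dipsinet] → [dpsnet]
  result: [dpsnet]
Order 2 then 1:
  2 Medial Vowel Deletion: [dipsinet] → [dpsnet]
  1 Progressive Voicing Assimilation: [dpsnet] → [dbznet]
  result: [dbznet]

2 then 1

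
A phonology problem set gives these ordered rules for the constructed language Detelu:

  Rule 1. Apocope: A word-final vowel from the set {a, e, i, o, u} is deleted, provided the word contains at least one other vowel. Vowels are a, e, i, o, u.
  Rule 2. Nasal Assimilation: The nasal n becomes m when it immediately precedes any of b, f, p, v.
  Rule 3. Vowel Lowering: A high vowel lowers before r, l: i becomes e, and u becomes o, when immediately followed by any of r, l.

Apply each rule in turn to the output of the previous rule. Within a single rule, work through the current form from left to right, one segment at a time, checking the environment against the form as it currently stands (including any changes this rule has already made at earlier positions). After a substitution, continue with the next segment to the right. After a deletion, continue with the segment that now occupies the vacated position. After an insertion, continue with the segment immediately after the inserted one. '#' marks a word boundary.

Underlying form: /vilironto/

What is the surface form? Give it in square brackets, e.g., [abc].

[veleront]

Rule 1 Apocope: [vilironto] → [viliront]
Rule 2 Nasal Assimilation: no change — [viliront]
Rule 3 Vowel Lowering: [viliront] → [veleront]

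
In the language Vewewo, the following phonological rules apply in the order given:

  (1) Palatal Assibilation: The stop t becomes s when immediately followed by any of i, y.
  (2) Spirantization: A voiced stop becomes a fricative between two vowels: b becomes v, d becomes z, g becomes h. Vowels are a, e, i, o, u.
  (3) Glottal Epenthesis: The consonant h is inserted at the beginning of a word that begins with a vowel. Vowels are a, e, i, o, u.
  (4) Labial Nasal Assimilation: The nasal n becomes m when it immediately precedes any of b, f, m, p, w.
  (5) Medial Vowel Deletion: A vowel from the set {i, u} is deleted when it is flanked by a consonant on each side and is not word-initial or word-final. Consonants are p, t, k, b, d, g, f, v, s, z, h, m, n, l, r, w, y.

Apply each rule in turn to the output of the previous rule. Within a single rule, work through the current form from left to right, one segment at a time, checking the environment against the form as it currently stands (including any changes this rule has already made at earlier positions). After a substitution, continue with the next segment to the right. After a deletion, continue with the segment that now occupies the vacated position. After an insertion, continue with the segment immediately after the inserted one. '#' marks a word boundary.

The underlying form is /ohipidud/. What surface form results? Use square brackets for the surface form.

(1) Palatal Assibilation: no change — [ohipidud]
(2) Spirantization: [ohipidud] → [ohipizud]
(3) Glottal Epenthesis: [ohipizud] → [hohipizud]
(4) Labial Nasal Assimilation: no change — [hohipizud]
(5) Medial Vowel Deletion: [hohipizud] → [hohpzd]

[hohpzd]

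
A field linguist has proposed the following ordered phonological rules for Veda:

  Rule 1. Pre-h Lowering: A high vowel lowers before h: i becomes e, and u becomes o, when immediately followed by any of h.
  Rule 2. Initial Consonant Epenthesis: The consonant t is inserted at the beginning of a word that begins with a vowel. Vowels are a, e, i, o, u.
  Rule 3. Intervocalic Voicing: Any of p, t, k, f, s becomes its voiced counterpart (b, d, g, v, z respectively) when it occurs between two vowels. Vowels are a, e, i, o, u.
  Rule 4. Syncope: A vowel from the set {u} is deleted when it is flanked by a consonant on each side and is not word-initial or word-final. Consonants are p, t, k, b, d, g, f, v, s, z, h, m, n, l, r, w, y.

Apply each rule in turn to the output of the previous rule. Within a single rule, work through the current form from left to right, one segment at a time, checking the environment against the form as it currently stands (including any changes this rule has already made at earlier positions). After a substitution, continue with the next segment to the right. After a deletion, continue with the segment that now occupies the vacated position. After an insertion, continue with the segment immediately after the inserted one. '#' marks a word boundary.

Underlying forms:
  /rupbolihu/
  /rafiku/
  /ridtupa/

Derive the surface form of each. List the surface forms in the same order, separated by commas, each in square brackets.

/rupbolihu/:
  Rule 1 Pre-h Lowering: [rupbolihu] → [rupbolehu]
  Rule 2 Initial Consonant Epenthesis: no change — [rupbolehu]
  Rule 3 Intervocalic Voicing: no change — [rupbolehu]
  Rule 4 Syncope: [rupbolehu] → [rpbolehu]
/rafiku/:
  Rule 1 Pre-h Lowering: no change — [rafiku]
  Rule 2 Initial Consonant Epenthesis: no change — [rafiku]
  Rule 3 Intervocalic Voicing: [rafiku] → [ravigu]
  Rule 4 Syncope: no change — [ravigu]
/ridtupa/:
  Rule 1 Pre-h Lowering: no change — [ridtupa]
  Rule 2 Initial Consonant Epenthesis: no change — [ridtupa]
  Rule 3 Intervocalic Voicing: [ridtupa] → [ridtuba]
  Rule 4 Syncope: [ridtuba] → [ridtba]

[rpbolehu], [ravigu], [ridtba]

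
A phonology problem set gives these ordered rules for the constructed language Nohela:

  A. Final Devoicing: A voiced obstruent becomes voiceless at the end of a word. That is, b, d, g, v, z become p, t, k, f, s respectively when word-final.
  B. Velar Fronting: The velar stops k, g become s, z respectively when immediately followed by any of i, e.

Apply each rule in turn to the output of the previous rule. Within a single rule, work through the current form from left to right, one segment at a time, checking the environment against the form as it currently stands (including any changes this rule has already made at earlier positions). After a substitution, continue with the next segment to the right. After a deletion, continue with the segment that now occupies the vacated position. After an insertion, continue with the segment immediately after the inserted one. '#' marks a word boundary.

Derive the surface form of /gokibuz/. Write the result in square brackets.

A Final Devoicing: [gokibuz] → [gokibus]
B Velar Fronting: [gokibus] → [gosibus]

[gosibus]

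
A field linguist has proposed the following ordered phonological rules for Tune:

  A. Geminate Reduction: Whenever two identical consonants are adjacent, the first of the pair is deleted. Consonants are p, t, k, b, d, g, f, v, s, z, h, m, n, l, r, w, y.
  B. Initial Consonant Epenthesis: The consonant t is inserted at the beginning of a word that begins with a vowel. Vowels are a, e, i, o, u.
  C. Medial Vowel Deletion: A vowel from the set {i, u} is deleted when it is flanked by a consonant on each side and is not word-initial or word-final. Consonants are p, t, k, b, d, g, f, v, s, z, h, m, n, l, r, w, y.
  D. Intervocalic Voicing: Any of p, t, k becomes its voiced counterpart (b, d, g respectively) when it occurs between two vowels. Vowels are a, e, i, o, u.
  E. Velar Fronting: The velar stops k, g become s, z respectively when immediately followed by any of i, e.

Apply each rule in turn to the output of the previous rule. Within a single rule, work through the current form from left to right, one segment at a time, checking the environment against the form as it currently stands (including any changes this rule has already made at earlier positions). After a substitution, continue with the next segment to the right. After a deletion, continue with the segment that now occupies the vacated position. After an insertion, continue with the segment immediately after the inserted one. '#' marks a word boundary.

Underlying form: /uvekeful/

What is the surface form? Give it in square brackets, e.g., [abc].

A Geminate Reduction: no change — [uvekeful]
B Initial Consonant Epenthesis: [uvekeful] → [tuvekeful]
C Medial Vowel Deletion: [tuvekeful] → [tvekefl]
D Intervocalic Voicing: [tvekefl] → [tvegefl]
E Velar Fronting: [tvegefl] → [tvezefl]

[tvezefl]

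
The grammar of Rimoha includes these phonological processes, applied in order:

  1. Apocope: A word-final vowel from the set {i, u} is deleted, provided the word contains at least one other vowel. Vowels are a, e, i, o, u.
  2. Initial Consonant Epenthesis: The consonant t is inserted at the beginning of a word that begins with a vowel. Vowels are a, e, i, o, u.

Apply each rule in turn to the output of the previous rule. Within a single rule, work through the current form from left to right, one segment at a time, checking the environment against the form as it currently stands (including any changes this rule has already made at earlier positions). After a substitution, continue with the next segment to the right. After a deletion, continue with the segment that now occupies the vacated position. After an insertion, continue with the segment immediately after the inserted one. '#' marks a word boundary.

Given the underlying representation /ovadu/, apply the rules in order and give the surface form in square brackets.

[tovad]

1 Apocope: [ovadu] → [ovad]
2 Initial Consonant Epenthesis: [ovad] → [tovad]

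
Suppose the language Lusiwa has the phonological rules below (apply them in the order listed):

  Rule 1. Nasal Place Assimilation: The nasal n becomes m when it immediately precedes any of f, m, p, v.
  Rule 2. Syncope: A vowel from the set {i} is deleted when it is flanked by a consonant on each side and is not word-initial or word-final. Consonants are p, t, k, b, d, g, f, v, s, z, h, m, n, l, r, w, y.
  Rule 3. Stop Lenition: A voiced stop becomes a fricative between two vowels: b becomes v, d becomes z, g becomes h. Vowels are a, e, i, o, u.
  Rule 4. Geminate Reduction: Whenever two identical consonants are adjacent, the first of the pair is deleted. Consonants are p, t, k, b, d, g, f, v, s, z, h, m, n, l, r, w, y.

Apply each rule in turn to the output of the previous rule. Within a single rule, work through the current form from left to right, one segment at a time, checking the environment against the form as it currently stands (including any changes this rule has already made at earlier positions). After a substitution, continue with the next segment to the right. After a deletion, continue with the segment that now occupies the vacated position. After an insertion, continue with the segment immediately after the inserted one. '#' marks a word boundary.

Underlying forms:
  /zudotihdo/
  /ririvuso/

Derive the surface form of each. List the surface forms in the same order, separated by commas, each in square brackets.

/zudotihdo/:
  Rule 1 Nasal Place Assimilation: no change — [zudotihdo]
  Rule 2 Syncope: [zudotihdo] → [zudothdo]
  Rule 3 Stop Lenition: [zudothdo] → [zuzothdo]
  Rule 4 Geminate Reduction: no change — [zuzothdo]
/ririvuso/:
  Rule 1 Nasal Place Assimilation: no change — [ririvuso]
  Rule 2 Syncope: [ririvuso] → [rrvuso]
  Rule 3 Stop Lenition: no change — [rrvuso]
  Rule 4 Geminate Reduction: [rrvuso] → [rvuso]

[zuzothdo], [rvuso]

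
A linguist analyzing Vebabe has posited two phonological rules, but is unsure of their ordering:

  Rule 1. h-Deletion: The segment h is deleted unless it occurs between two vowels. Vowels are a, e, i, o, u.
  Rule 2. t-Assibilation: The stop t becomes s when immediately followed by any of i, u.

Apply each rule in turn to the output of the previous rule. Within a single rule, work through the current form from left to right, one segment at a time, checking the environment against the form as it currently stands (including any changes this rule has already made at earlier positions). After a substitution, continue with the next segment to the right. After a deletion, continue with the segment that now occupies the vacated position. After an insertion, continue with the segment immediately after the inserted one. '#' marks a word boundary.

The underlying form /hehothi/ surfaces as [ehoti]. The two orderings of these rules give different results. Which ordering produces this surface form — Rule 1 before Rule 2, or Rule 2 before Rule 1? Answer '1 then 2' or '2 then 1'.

Order 1 then 2:
  1 h-Deletion: [hehothi] → [ehoti]
  2 t-Assibilation: [ehoti] → [ehosi]
  result: [ehosi]
Order 2 then 1:
  2 t-Assibilation: no change — [hehothi]
  1 h-Deletion: [hehothi] → [ehoti]
  result: [ehoti]

2 then 1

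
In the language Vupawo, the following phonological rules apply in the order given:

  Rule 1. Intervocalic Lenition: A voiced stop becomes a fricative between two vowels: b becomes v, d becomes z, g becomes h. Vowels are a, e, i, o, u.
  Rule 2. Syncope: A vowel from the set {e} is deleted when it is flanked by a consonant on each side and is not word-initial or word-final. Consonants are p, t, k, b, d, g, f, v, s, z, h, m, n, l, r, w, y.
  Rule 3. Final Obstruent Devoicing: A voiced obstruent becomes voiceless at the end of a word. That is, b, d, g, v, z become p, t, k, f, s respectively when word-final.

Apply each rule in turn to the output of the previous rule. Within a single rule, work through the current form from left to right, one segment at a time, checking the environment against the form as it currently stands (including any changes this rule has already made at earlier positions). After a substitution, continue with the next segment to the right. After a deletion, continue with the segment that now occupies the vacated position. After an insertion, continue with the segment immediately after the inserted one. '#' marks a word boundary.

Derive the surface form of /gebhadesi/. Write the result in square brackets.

Rule 1 Intervocalic Lenition: [gebhadesi] → [gebhazesi]
Rule 2 Syncope: [gebhazesi] → [gbhazsi]
Rule 3 Final Obstruent Devoicing: no change — [gbhazsi]

[gbhazsi]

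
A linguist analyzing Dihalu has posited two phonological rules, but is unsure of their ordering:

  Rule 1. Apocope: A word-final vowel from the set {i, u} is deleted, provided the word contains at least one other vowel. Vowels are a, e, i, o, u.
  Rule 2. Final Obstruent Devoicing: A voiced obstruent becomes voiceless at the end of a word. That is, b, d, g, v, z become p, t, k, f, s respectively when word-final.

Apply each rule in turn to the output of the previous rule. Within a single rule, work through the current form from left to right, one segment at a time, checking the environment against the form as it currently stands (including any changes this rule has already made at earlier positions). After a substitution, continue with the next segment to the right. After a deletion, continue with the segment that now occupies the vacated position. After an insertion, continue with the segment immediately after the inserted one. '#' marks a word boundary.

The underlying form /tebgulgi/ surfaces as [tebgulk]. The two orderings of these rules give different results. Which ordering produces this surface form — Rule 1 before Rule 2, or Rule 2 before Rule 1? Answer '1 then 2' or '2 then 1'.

1 then 2

Order 1 then 2:
  1 Apocope: [tebgulgi] → [tebgulg]
  2 Final Obstruent Devoicing: [tebgulg] → [tebgulk]
  result: [tebgulk]
Order 2 then 1:
  2 Final Obstruent Devoicing: no change — [tebgulgi]
  1 Apocope: [tebgulgi] → [tebgulg]
  result: [tebgulg]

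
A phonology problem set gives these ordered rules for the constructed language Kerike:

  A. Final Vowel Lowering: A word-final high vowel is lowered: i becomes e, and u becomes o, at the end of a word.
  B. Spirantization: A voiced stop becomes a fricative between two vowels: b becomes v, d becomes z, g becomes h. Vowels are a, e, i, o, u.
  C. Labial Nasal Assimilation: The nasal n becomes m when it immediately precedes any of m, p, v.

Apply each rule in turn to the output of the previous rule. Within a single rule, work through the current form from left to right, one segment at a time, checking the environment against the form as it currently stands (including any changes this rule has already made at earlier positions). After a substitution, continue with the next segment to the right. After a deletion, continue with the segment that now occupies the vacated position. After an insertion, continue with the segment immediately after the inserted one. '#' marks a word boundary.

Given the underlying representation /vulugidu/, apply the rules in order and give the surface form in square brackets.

[vuluhizo]

A Final Vowel Lowering: [vulugidu] → [vulugido]
B Spirantization: [vulugido] → [vuluhizo]
C Labial Nasal Assimilation: no change — [vuluhizo]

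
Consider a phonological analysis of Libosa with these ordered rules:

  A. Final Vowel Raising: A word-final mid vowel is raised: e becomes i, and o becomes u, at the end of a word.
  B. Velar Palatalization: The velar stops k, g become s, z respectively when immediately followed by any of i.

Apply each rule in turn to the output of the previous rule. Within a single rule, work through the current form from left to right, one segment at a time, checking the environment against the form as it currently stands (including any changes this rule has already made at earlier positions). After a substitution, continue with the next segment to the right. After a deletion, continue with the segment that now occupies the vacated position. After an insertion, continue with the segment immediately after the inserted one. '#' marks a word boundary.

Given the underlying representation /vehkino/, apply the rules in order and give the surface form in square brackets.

A Final Vowel Raising: [vehkino] → [vehkinu]
B Velar Palatalization: [vehkinu] → [vehsinu]

[vehsinu]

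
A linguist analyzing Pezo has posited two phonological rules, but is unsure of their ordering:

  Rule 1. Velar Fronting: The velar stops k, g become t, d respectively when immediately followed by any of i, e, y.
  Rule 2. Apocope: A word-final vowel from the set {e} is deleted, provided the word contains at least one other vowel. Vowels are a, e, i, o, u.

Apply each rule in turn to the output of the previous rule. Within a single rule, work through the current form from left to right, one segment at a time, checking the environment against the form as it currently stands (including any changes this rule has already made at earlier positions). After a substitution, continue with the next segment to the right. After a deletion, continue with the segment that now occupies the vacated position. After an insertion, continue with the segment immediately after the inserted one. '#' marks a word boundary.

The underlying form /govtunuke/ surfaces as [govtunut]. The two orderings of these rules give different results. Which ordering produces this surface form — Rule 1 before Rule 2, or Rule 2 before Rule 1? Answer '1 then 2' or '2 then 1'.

1 then 2

Order 1 then 2:
  1 Velar Fronting: [govtunuke] → [govtunute]
  2 Apocope: [govtunute] → [govtunut]
  result: [govtunut]
Order 2 then 1:
  2 Apocope: [govtunuke] → [govtunuk]
  1 Velar Fronting: no change — [govtunuk]
  result: [govtunuk]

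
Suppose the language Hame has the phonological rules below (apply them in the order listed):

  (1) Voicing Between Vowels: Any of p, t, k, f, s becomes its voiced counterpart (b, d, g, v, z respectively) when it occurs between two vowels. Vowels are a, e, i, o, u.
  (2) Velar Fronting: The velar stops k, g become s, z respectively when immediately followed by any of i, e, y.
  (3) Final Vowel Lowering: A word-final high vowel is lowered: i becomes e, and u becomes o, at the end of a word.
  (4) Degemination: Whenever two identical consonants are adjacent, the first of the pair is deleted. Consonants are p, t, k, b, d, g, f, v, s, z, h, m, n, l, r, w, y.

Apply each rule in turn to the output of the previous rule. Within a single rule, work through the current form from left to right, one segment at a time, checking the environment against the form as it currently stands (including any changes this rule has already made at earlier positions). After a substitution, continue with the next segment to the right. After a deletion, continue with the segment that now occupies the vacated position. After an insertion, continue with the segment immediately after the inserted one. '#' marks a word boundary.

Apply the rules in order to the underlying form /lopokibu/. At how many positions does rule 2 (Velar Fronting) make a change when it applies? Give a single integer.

1

(1) Voicing Between Vowels: [lopokibu] → [lobogibu]
(2) Velar Fronting: [lobogibu] → [lobozibu]
(3) Final Vowel Lowering: [lobozibu] → [lobozibo]
(4) Degemination: no change — [lobozibo]
Rule 2 changed 1 position(s).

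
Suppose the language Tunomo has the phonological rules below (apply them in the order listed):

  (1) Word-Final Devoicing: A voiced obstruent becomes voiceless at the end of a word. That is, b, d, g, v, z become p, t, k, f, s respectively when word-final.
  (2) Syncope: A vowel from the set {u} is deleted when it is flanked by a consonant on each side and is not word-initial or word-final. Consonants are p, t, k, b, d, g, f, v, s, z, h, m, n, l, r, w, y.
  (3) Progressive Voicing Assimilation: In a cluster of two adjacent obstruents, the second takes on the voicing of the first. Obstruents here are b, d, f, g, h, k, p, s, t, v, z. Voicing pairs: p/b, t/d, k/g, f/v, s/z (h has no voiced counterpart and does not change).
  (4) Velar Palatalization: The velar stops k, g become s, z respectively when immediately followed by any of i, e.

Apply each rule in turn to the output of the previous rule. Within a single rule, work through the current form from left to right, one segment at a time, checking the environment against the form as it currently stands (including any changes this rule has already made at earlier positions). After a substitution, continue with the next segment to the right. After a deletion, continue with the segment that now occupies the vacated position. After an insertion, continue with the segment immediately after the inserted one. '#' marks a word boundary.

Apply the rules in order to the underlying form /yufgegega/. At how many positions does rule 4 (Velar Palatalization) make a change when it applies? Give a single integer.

2

(1) Word-Final Devoicing: no change — [yufgegega]
(2) Syncope: [yufgegega] → [yfgegega]
(3) Progressive Voicing Assimilation: [yfgegega] → [yfkegega]
(4) Velar Palatalization: [yfkegega] → [yfsezega]
Rule 4 changed 2 position(s).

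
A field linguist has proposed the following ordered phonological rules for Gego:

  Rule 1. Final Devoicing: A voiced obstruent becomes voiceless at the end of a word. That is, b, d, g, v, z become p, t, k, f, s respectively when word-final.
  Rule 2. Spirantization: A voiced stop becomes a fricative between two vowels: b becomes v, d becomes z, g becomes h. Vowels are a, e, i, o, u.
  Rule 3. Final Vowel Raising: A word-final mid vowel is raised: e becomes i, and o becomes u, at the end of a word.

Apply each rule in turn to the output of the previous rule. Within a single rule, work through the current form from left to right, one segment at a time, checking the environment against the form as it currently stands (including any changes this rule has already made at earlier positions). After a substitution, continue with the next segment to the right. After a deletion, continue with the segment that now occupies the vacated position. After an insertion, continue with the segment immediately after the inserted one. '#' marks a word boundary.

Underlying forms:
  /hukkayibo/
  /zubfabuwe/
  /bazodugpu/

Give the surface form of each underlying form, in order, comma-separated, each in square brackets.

[hukkayivu], [zubfavuwi], [bazozugpu]

/hukkayibo/:
  Rule 1 Final Devoicing: no change — [hukkayibo]
  Rule 2 Spirantization: [hukkayibo] → [hukkayivo]
  Rule 3 Final Vowel Raising: [hukkayivo] → [hukkayivu]
/zubfabuwe/:
  Rule 1 Final Devoicing: no change — [zubfabuwe]
  Rule 2 Spirantization: [zubfabuwe] → [zubfavuwe]
  Rule 3 Final Vowel Raising: [zubfavuwe] → [zubfavuwi]
/bazodugpu/:
  Rule 1 Final Devoicing: no change — [bazodugpu]
  Rule 2 Spirantization: [bazodugpu] → [bazozugpu]
  Rule 3 Final Vowel Raising: no change — [bazozugpu]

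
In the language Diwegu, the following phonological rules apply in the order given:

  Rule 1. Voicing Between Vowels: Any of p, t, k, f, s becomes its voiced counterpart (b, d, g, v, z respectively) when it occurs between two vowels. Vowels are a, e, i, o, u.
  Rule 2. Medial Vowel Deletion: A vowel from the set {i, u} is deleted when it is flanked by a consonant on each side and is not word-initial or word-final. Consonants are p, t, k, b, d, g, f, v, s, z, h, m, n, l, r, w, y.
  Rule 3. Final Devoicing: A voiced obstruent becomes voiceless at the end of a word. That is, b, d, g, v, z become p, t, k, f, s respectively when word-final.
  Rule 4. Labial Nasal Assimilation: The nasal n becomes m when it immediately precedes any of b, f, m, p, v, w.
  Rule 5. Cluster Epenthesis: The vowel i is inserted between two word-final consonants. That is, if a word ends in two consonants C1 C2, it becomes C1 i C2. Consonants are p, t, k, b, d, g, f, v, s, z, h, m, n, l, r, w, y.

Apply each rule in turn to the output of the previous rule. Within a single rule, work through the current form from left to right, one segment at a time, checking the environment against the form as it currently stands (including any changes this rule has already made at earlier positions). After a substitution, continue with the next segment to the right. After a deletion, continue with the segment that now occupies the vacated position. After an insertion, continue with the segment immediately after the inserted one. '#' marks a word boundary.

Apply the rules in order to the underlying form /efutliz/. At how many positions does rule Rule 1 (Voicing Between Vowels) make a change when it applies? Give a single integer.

1

Rule 1 Voicing Between Vowels: [efutliz] → [evutliz]
Rule 2 Medial Vowel Deletion: [evutliz] → [evtlz]
Rule 3 Final Devoicing: [evtlz] → [evtls]
Rule 4 Labial Nasal Assimilation: no change — [evtls]
Rule 5 Cluster Epenthesis: [evtls] → [evtlis]
Rule Rule 1 changed 1 position(s).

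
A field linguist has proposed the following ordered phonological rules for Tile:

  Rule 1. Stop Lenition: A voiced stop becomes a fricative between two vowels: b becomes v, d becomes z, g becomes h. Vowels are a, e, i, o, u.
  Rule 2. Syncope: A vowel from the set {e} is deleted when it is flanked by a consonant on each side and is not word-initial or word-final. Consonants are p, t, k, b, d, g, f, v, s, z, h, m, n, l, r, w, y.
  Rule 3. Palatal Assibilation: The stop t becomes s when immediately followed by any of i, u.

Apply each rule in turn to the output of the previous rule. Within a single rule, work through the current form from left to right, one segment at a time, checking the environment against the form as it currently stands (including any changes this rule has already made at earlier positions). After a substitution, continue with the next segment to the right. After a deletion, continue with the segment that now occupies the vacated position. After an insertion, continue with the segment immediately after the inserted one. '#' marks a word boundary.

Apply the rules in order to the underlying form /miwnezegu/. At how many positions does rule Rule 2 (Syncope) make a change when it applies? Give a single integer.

Rule 1 Stop Lenition: [miwnezegu] → [miwnezehu]
Rule 2 Syncope: [miwnezehu] → [miwnzhu]
Rule 3 Palatal Assibilation: no change — [miwnzhu]
Rule Rule 2 changed 2 position(s).

2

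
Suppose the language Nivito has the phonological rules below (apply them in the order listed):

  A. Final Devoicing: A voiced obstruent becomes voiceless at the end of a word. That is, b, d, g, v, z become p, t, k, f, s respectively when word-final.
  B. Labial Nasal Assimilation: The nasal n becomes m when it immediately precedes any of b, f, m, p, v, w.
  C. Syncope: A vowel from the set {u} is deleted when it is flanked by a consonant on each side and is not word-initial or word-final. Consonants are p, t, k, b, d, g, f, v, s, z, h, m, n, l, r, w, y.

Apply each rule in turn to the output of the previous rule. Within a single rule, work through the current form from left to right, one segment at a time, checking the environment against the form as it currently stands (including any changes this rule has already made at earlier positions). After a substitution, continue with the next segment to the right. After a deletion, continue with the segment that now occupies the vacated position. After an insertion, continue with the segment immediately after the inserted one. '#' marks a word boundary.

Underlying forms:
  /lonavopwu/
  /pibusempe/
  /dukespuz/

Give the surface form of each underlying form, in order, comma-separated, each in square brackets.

/lonavopwu/:
  A Final Devoicing: no change — [lonavopwu]
  B Labial Nasal Assimilation: no change — [lonavopwu]
  C Syncope: no change — [lonavopwu]
/pibusempe/:
  A Final Devoicing: no change — [pibusempe]
  B Labial Nasal Assimilation: no change — [pibusempe]
  C Syncope: [pibusempe] → [pibsempe]
/dukespuz/:
  A Final Devoicing: [dukespuz] → [dukespus]
  B Labial Nasal Assimilation: no change — [dukespus]
  C Syncope: [dukespus] → [dkesps]

[lonavopwu], [pibsempe], [dkesps]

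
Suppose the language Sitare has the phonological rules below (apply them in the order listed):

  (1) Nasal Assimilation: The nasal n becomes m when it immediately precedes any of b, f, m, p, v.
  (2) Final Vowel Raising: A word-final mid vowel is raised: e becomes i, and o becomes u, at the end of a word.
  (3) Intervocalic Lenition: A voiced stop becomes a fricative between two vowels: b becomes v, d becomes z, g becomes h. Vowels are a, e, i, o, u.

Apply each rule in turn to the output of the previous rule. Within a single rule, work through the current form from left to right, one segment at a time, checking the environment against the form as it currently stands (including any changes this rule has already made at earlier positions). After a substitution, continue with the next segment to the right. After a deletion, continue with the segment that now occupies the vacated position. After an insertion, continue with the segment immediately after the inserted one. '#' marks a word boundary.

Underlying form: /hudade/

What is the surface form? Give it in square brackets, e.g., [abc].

[huzazi]

(1) Nasal Assimilation: no change — [hudade]
(2) Final Vowel Raising: [hudade] → [hudadi]
(3) Intervocalic Lenition: [hudadi] → [huzazi]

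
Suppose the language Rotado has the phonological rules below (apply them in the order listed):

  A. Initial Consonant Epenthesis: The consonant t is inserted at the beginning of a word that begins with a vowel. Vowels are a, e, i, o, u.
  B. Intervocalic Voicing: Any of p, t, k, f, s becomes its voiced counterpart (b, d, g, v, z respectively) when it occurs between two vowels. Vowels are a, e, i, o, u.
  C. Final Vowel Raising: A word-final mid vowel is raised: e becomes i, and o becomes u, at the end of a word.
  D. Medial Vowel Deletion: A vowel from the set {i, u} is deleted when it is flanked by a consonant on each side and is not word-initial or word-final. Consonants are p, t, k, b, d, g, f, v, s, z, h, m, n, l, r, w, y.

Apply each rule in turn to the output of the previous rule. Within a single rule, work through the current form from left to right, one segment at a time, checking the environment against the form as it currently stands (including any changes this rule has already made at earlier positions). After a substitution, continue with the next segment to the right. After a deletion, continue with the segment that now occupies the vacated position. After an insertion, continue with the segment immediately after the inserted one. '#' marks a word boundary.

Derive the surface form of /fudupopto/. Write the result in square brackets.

[fdboptu]

A Initial Consonant Epenthesis: no change — [fudupopto]
B Intervocalic Voicing: [fudupopto] → [fudubopto]
C Final Vowel Raising: [fudubopto] → [fuduboptu]
D Medial Vowel Deletion: [fuduboptu] → [fdboptu]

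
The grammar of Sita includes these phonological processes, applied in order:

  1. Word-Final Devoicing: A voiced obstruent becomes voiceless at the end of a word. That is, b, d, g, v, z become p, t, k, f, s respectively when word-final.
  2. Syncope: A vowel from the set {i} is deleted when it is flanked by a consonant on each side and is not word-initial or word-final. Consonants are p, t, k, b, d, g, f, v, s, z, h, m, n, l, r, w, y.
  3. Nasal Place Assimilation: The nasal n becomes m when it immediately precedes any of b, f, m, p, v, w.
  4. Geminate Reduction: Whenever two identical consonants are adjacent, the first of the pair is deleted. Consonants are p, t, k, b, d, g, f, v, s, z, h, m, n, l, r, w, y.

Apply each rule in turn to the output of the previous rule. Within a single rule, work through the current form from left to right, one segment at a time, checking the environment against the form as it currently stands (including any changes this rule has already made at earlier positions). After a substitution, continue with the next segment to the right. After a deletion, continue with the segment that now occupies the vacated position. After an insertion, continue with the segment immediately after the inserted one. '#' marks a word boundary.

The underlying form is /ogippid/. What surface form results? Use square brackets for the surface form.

[ogpt]

1 Word-Final Devoicing: [ogippid] → [ogippit]
2 Syncope: [ogippit] → [ogppt]
3 Nasal Place Assimilation: no change — [ogppt]
4 Geminate Reduction: [ogppt] → [ogpt]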